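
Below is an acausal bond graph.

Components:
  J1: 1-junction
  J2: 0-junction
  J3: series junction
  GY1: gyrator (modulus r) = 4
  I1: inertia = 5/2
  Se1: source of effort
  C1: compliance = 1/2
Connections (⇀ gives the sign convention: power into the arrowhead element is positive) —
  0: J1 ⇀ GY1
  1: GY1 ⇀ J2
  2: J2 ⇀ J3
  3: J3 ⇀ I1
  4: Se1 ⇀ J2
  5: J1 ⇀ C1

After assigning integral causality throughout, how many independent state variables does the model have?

#4 stroke→J2  (source Se1 imposes e)
#1 stroke→GY1  (J2 effort already set via bond 4)
#2 stroke→J3  (J2 effort already set via bond 4)
#3 stroke→I1  (J3 needs exactly one f-in)
#0 stroke→GY1  (GY1 both-in/both-out from 1)
#5 stroke→J1  (J1 flow already set via bond 0)

2  (C1, I1 all integral)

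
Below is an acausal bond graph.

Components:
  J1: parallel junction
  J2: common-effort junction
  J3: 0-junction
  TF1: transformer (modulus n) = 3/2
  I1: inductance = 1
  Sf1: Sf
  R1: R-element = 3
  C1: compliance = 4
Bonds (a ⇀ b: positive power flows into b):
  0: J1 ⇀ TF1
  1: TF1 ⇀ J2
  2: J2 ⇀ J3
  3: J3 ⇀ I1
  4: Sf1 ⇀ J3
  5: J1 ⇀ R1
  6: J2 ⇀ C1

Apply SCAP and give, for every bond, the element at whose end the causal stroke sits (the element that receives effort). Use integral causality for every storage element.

β0 →J1
β1 →TF1
β2 →J3
β3 →I1
β4 →Sf1
β5 →R1
β6 →J2

bond 4 →Sf1  (source Sf1 imposes f)
bond 3 →I1  (I1 outputs flow p/I1)
bond 2 →J3  (only one effort-in slot at J3)
bond 6 →J2  (prefer integral on C1)
bond 1 →TF1  (J2: bond 6 brought effort, rest push out)
bond 0 →J1  (TF1: transformer flips bond 1)
bond 5 →R1  (J1 effort already set via bond 0)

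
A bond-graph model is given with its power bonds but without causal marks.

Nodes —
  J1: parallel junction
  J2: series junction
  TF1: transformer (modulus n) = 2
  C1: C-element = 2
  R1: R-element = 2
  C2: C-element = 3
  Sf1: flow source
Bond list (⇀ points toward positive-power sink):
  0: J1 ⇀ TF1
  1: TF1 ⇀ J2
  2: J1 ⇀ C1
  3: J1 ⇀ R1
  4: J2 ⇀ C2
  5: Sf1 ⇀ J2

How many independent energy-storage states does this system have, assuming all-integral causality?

2  (C1, C2 all integral)

β5 |Sf1  (Sf1: flow source, stroke at near end)
β1 |J2  (J2: bond 5 brought flow, rest push out)
β4 |J2  (J2 flow already set via bond 5)
β0 |TF1  (TF1 one-in-one-out from 1)
β2 |J1  (C1: C, integral causality)
β3 |R1  (common-e at J1 fixed by 2)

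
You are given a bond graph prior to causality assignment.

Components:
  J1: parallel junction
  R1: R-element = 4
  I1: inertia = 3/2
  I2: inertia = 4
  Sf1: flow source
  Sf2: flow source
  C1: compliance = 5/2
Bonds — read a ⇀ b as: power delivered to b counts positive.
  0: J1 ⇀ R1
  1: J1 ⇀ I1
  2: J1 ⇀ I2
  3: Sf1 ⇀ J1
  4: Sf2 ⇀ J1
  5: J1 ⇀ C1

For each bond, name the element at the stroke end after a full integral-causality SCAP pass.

bond 0 stroke→R1
bond 1 stroke→I1
bond 2 stroke→I2
bond 3 stroke→Sf1
bond 4 stroke→Sf2
bond 5 stroke→J1

b3 stroke→Sf1  (source Sf1 imposes f)
b4 stroke→Sf2  (Sf2 (Sf) sets flow on bond)
b1 stroke→I1  (prefer integral on I1)
b2 stroke→I2  (I2: I, integral causality)
b5 stroke→J1  (C1 outputs effort q/C1)
b0 stroke→R1  (0-jn J1 has e-setter on 5)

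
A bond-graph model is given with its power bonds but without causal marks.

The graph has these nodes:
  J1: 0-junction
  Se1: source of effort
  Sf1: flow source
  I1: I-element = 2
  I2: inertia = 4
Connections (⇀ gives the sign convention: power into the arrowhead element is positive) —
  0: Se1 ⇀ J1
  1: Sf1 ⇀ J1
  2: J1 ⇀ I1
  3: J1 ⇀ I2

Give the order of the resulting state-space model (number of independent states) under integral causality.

2  (I1, I2 all integral)

#0 stroke→J1  (Se1: effort source, stroke at far end)
#1 stroke→Sf1  (Sf1: flow source, stroke at near end)
#2 stroke→I1  (J1 effort already set via bond 0)
#3 stroke→I2  (common-e at J1 fixed by 0)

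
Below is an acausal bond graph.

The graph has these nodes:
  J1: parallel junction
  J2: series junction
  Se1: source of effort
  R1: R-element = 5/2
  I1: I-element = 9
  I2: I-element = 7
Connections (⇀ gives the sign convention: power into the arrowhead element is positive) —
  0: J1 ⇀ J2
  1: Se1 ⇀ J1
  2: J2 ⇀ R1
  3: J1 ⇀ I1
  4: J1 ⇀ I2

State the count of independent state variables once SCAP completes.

2  (I1, I2 all integral)

β1 |J1  (Se1 (Se) sets effort on bond)
β0 |J2  (common-e at J1 fixed by 1)
β3 |I1  (J1: bond 1 brought effort, rest push out)
β4 |I2  (common-e at J1 fixed by 1)
β2 |R1  (only one flow-in slot at J2)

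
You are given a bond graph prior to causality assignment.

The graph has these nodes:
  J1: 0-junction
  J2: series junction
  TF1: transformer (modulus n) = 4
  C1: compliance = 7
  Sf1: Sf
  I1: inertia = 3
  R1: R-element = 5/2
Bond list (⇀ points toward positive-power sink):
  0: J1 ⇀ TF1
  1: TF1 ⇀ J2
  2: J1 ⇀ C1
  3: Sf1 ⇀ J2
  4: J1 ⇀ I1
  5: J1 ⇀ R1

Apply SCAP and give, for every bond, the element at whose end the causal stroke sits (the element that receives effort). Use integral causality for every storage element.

β0 |TF1
β1 |J2
β2 |J1
β3 |Sf1
β4 |I1
β5 |R1

β3 stroke at Sf1  (Sf1 fixes flow; stroke at Sf1)
β1 stroke at J2  (J2: bond 3 brought flow, rest push out)
β0 stroke at TF1  (TF1 one-in-one-out from 1)
β2 stroke at J1  (C1: C, integral causality)
β4 stroke at I1  (J1: bond 2 brought effort, rest push out)
β5 stroke at R1  (J1: bond 2 brought effort, rest push out)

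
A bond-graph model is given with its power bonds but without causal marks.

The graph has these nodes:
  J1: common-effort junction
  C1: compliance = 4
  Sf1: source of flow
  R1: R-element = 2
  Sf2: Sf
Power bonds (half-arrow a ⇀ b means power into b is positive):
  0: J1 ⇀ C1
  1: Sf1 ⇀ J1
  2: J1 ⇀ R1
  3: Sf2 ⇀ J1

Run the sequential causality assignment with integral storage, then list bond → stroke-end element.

bond 1 stroke at Sf1  (Sf1 (Sf) sets flow on bond)
bond 3 stroke at Sf2  (Sf2 fixes flow; stroke at Sf2)
bond 0 stroke at J1  (C1 outputs effort q/C1)
bond 2 stroke at R1  (common-e at J1 fixed by 0)

bond 0 stroke→J1
bond 1 stroke→Sf1
bond 2 stroke→R1
bond 3 stroke→Sf2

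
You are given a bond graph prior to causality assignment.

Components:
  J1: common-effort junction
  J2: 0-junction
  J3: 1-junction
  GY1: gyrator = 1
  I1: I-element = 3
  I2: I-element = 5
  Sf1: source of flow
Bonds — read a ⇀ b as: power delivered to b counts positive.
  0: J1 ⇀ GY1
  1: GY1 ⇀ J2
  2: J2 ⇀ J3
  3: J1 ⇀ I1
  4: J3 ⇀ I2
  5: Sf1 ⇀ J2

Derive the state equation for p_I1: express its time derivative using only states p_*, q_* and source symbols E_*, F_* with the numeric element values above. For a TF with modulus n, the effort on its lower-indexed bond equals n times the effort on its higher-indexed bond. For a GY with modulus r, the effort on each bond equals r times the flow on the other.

bond 5 stroke→Sf1  (source Sf1 imposes f)
bond 3 stroke→I1  (I1 integral (f out))
bond 0 stroke→J1  (closing 0-jn rule on J1)
bond 1 stroke→J2  (GY1: gyrator matches bond 0)
bond 2 stroke→J3  (J2 effort already set via bond 1)
bond 4 stroke→I2  (only one flow-in slot at J3)

dp_I1/dt = -F_Sf1 + p_I2/5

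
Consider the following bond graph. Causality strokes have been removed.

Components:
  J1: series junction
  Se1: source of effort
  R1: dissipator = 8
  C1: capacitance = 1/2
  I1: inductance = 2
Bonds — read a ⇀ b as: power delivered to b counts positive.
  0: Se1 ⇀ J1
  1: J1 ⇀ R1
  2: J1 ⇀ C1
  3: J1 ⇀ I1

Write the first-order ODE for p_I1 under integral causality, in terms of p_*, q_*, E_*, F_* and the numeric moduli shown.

dp_I1/dt = E_Se1 - 4*p_I1 - 2*q_C1

bond 0 stroke→J1  (Se1 fixes effort; stroke away)
bond 2 stroke→J1  (prefer integral on C1)
bond 3 stroke→I1  (I1 integral (f out))
bond 1 stroke→J1  (J1: bond 3 brought flow, rest push out)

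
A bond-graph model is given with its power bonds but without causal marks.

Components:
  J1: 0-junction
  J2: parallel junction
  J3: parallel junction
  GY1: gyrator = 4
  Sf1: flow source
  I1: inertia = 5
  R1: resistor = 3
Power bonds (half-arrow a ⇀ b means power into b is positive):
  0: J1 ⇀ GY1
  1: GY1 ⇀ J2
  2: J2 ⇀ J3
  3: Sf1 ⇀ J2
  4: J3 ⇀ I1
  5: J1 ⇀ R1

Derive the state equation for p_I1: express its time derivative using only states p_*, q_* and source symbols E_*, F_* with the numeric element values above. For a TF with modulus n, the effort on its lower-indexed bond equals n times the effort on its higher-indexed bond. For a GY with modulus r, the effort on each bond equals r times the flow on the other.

β3 stroke at Sf1  (source Sf1 imposes f)
β4 stroke at I1  (I1: I, integral causality)
β2 stroke at J3  (J3: last free bond brings effort in)
β1 stroke at J2  (J2: last free bond brings effort in)
β0 stroke at J1  (GY1: gyrator matches bond 1)
β5 stroke at R1  (J1: bond 0 brought effort, rest push out)

dp_I1/dt = 16*F_Sf1/3 - 16*p_I1/15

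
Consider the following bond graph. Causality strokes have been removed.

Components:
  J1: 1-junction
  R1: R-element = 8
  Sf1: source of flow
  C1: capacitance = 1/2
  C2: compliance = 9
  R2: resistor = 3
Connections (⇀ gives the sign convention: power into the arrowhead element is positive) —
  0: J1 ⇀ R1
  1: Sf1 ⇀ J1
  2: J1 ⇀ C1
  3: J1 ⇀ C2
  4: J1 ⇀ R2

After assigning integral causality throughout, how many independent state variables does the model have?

bond 1 stroke→Sf1  (source Sf1 imposes f)
bond 0 stroke→J1  (common-f at J1 fixed by 1)
bond 2 stroke→J1  (common-f at J1 fixed by 1)
bond 3 stroke→J1  (1-jn J1 has f-setter on 1)
bond 4 stroke→J1  (J1: bond 1 brought flow, rest push out)

2  (C1, C2 all integral)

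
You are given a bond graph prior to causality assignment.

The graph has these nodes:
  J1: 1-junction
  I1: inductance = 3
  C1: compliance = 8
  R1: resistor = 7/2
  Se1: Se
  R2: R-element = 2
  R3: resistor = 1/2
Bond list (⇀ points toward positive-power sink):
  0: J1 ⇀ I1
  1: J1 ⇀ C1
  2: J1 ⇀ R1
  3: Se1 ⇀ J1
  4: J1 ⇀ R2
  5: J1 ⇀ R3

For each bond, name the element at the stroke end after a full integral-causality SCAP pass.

#3 |J1  (Se1: effort source, stroke at far end)
#0 |I1  (I1 outputs flow p/I1)
#1 |J1  (J1: bond 0 brought flow, rest push out)
#2 |J1  (1-jn J1 has f-setter on 0)
#4 |J1  (1-jn J1 has f-setter on 0)
#5 |J1  (common-f at J1 fixed by 0)

b0 →I1
b1 →J1
b2 →J1
b3 →J1
b4 →J1
b5 →J1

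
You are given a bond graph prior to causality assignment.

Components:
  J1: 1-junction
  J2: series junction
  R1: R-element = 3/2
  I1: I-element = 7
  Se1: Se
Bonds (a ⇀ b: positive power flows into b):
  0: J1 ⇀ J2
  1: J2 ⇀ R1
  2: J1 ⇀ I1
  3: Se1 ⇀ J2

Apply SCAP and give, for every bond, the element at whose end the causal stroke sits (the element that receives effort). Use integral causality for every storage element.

β0 →J1
β1 →J2
β2 →I1
β3 →J2

#3 |J2  (source Se1 imposes e)
#2 |I1  (I1 integral (f out))
#0 |J1  (common-f at J1 fixed by 2)
#1 |J2  (J2: bond 0 brought flow, rest push out)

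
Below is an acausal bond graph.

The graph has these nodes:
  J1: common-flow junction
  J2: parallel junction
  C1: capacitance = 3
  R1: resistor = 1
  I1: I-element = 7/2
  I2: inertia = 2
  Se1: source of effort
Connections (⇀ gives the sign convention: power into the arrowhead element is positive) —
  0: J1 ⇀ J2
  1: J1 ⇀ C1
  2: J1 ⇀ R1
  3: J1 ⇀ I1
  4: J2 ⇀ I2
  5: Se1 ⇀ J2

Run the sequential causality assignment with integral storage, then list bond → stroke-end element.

b0 |J1
b1 |J1
b2 |J1
b3 |I1
b4 |I2
b5 |J2

#5 →J2  (Se1 fixes effort; stroke away)
#0 →J1  (J2 effort already set via bond 5)
#4 →I2  (J2 effort already set via bond 5)
#1 →J1  (C1: C, integral causality)
#3 →I1  (I1 integral (f out))
#2 →J1  (J1: bond 3 brought flow, rest push out)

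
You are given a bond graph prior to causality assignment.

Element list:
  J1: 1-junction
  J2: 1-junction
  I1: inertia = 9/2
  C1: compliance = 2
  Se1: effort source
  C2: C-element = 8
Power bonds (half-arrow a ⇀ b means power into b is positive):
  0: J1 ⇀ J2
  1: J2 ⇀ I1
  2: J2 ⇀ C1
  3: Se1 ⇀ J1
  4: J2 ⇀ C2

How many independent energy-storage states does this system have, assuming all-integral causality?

#3 →J1  (Se1 fixes effort; stroke away)
#0 →J2  (J1: last free bond brings flow in)
#1 →I1  (I1 integral (f out))
#2 →J2  (J2: bond 1 brought flow, rest push out)
#4 →J2  (1-jn J2 has f-setter on 1)

3  (C1, C2, I1 all integral)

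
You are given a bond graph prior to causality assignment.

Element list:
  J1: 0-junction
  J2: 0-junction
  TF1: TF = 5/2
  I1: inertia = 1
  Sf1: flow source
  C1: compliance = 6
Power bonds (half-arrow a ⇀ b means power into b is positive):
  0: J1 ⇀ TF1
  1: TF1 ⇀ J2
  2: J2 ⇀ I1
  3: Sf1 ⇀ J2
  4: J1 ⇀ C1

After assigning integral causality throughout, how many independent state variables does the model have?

#3 |Sf1  (Sf1: flow source, stroke at near end)
#2 |I1  (I1 integral (f out))
#1 |J2  (J2 needs exactly one e-in)
#0 |TF1  (TF1: transformer flips bond 1)
#4 |J1  (J1 needs exactly one e-in)

2  (C1, I1 all integral)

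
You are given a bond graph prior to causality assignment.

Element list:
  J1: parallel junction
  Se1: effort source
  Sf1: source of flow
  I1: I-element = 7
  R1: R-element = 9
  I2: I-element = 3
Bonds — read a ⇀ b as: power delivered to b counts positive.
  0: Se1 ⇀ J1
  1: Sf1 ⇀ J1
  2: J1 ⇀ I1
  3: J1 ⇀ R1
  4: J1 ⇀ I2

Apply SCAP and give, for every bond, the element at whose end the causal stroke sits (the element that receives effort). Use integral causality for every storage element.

β0 stroke→J1  (Se1 (Se) sets effort on bond)
β1 stroke→Sf1  (Sf1 fixes flow; stroke at Sf1)
β2 stroke→I1  (0-jn J1 has e-setter on 0)
β3 stroke→R1  (0-jn J1 has e-setter on 0)
β4 stroke→I2  (J1 effort already set via bond 0)

#0 |J1
#1 |Sf1
#2 |I1
#3 |R1
#4 |I2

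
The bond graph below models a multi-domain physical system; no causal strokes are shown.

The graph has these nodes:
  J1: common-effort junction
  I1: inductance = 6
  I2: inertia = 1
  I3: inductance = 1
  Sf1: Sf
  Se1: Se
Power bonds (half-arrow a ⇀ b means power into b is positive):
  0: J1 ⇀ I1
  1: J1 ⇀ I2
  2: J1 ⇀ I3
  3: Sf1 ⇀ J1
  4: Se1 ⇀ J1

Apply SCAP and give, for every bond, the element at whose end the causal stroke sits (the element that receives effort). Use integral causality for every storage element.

β0 stroke→I1
β1 stroke→I2
β2 stroke→I3
β3 stroke→Sf1
β4 stroke→J1

β3 stroke at Sf1  (Sf1 (Sf) sets flow on bond)
β4 stroke at J1  (Se1: effort source, stroke at far end)
β0 stroke at I1  (0-jn J1 has e-setter on 4)
β1 stroke at I2  (J1 effort already set via bond 4)
β2 stroke at I3  (common-e at J1 fixed by 4)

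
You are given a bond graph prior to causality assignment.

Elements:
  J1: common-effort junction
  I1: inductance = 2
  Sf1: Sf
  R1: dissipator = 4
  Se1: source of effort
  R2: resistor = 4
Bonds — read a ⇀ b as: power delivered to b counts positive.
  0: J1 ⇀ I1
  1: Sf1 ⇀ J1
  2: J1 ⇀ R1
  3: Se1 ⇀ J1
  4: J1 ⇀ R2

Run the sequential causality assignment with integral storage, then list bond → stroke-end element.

β0 stroke→I1
β1 stroke→Sf1
β2 stroke→R1
β3 stroke→J1
β4 stroke→R2

bond 1 |Sf1  (source Sf1 imposes f)
bond 3 |J1  (source Se1 imposes e)
bond 0 |I1  (J1 effort already set via bond 3)
bond 2 |R1  (0-jn J1 has e-setter on 3)
bond 4 |R2  (0-jn J1 has e-setter on 3)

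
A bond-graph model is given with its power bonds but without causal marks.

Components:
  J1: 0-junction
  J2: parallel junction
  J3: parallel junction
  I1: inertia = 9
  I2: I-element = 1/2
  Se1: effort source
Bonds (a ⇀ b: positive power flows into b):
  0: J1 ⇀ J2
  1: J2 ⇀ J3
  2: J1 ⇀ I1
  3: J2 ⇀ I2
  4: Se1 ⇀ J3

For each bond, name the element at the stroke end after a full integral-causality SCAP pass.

bond 0 stroke at J1
bond 1 stroke at J2
bond 2 stroke at I1
bond 3 stroke at I2
bond 4 stroke at J3

b4 →J3  (Se1 fixes effort; stroke away)
b1 →J2  (J3: bond 4 brought effort, rest push out)
b0 →J1  (common-e at J2 fixed by 1)
b3 →I2  (J2: bond 1 brought effort, rest push out)
b2 →I1  (J1 effort already set via bond 0)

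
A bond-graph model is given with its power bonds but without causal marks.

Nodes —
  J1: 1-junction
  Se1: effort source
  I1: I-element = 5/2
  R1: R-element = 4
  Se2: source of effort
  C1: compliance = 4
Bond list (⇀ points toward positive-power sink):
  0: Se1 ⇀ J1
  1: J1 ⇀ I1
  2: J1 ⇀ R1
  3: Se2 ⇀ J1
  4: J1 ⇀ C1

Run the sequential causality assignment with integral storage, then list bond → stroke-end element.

bond 0 |J1
bond 1 |I1
bond 2 |J1
bond 3 |J1
bond 4 |J1

bond 0 stroke at J1  (source Se1 imposes e)
bond 3 stroke at J1  (Se2 (Se) sets effort on bond)
bond 1 stroke at I1  (prefer integral on I1)
bond 2 stroke at J1  (1-jn J1 has f-setter on 1)
bond 4 stroke at J1  (J1 flow already set via bond 1)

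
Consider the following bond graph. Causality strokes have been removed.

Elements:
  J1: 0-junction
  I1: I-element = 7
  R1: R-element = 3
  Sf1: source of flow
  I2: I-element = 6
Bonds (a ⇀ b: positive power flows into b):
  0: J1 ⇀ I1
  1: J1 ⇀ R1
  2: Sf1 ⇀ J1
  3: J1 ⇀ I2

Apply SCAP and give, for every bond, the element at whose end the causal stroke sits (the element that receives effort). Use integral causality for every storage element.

β2 stroke→Sf1  (Sf1 fixes flow; stroke at Sf1)
β0 stroke→I1  (I1 integral (f out))
β3 stroke→I2  (prefer integral on I2)
β1 stroke→J1  (J1: last free bond brings effort in)

bond 0 →I1
bond 1 →J1
bond 2 →Sf1
bond 3 →I2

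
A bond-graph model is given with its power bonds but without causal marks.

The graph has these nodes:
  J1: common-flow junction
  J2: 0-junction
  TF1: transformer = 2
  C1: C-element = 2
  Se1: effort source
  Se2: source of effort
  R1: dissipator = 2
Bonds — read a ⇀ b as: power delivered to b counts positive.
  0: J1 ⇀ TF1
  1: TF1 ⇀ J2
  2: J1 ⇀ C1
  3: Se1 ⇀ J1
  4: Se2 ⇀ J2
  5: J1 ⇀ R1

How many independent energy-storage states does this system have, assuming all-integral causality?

1  (C1 all integral)

#3 →J1  (source Se1 imposes e)
#4 →J2  (source Se2 imposes e)
#1 →TF1  (J2: bond 4 brought effort, rest push out)
#0 →J1  (through TF1, causality passes straight; one stroke at TF1)
#2 →J1  (C1: C, integral causality)
#5 →R1  (only one flow-in slot at J1)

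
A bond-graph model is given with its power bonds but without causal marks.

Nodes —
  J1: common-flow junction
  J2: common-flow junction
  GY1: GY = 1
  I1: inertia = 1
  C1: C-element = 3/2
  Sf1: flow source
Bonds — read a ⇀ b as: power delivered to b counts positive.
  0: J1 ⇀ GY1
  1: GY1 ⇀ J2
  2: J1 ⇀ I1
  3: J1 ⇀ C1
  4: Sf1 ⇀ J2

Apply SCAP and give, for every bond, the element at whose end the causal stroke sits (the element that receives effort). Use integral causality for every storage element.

b4 |Sf1  (Sf1 fixes flow; stroke at Sf1)
b1 |J2  (1-jn J2 has f-setter on 4)
b0 |J1  (GY1 both-in/both-out from 1)
b2 |I1  (I1: I, integral causality)
b3 |J1  (common-f at J1 fixed by 2)

β0 |J1
β1 |J2
β2 |I1
β3 |J1
β4 |Sf1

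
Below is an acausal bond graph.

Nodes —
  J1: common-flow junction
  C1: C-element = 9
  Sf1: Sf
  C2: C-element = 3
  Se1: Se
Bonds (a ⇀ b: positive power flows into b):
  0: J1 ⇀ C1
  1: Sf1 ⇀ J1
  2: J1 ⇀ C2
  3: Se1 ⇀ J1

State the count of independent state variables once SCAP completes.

2  (C1, C2 all integral)

b1 stroke→Sf1  (Sf1 fixes flow; stroke at Sf1)
b3 stroke→J1  (Se1: effort source, stroke at far end)
b0 stroke→J1  (J1: bond 1 brought flow, rest push out)
b2 stroke→J1  (1-jn J1 has f-setter on 1)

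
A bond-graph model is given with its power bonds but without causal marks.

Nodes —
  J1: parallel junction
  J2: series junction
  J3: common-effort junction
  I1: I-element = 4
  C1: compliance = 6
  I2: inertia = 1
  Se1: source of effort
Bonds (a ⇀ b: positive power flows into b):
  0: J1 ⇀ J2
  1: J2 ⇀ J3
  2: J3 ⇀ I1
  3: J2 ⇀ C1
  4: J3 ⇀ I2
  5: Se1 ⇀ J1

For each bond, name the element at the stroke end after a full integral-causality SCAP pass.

β5 stroke→J1  (Se1: effort source, stroke at far end)
β0 stroke→J2  (common-e at J1 fixed by 5)
β2 stroke→I1  (I1 outputs flow p/I1)
β3 stroke→J2  (C1 outputs effort q/C1)
β1 stroke→J3  (only one flow-in slot at J2)
β4 stroke→I2  (common-e at J3 fixed by 1)

β0 |J2
β1 |J3
β2 |I1
β3 |J2
β4 |I2
β5 |J1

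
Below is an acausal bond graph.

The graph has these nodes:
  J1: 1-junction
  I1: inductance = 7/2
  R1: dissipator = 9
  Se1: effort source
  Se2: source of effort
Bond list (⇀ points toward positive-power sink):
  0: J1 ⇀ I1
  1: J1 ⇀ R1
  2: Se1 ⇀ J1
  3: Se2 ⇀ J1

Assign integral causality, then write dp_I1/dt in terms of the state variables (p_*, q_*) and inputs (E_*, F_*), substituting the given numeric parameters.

β2 stroke at J1  (source Se1 imposes e)
β3 stroke at J1  (source Se2 imposes e)
β0 stroke at I1  (I1 integral (f out))
β1 stroke at J1  (J1: bond 0 brought flow, rest push out)

dp_I1/dt = E_Se1 + E_Se2 - 18*p_I1/7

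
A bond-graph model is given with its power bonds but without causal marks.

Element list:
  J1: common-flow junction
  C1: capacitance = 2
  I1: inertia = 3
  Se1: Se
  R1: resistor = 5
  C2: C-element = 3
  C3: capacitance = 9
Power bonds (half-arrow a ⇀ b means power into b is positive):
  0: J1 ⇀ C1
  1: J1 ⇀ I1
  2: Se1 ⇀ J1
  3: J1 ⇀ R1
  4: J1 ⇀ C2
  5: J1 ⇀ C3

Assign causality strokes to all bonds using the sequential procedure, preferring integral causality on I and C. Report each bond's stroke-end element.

bond 2 →J1  (Se1: effort source, stroke at far end)
bond 0 →J1  (prefer integral on C1)
bond 1 →I1  (prefer integral on I1)
bond 3 →J1  (J1 flow already set via bond 1)
bond 4 →J1  (J1: bond 1 brought flow, rest push out)
bond 5 →J1  (common-f at J1 fixed by 1)

bond 0 |J1
bond 1 |I1
bond 2 |J1
bond 3 |J1
bond 4 |J1
bond 5 |J1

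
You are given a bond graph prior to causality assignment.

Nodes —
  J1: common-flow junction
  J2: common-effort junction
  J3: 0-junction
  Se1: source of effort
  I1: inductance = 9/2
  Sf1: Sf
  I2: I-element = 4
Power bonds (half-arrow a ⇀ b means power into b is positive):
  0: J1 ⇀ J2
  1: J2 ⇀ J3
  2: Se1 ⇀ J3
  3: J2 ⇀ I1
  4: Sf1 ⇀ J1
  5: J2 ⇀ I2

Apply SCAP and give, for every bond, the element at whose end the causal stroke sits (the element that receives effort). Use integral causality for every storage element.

bond 0 |J1
bond 1 |J2
bond 2 |J3
bond 3 |I1
bond 4 |Sf1
bond 5 |I2

bond 2 stroke→J3  (Se1: effort source, stroke at far end)
bond 4 stroke→Sf1  (Sf1: flow source, stroke at near end)
bond 0 stroke→J1  (J1: bond 4 brought flow, rest push out)
bond 1 stroke→J2  (J3: bond 2 brought effort, rest push out)
bond 3 stroke→I1  (common-e at J2 fixed by 1)
bond 5 stroke→I2  (0-jn J2 has e-setter on 1)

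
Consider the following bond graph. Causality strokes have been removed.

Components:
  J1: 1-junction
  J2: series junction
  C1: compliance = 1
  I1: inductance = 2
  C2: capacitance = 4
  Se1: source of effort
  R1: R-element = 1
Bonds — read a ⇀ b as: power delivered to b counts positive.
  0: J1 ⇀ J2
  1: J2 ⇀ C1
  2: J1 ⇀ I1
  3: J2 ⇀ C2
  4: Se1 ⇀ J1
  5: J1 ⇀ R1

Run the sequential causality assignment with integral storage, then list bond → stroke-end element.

bond 4 stroke at J1  (Se1 (Se) sets effort on bond)
bond 1 stroke at J2  (C1 outputs effort q/C1)
bond 2 stroke at I1  (I1 integral (f out))
bond 0 stroke at J1  (J1: bond 2 brought flow, rest push out)
bond 5 stroke at J1  (common-f at J1 fixed by 2)
bond 3 stroke at J2  (1-jn J2 has f-setter on 0)

β0 |J1
β1 |J2
β2 |I1
β3 |J2
β4 |J1
β5 |J1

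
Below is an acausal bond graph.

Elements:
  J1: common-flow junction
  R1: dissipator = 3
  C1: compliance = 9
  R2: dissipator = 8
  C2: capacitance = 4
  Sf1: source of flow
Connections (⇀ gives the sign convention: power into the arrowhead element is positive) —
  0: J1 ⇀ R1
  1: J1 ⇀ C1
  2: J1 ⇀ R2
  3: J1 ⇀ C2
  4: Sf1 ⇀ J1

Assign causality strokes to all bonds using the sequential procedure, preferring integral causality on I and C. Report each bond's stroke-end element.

β0 →J1
β1 →J1
β2 →J1
β3 →J1
β4 →Sf1

b4 stroke at Sf1  (Sf1 (Sf) sets flow on bond)
b0 stroke at J1  (common-f at J1 fixed by 4)
b1 stroke at J1  (common-f at J1 fixed by 4)
b2 stroke at J1  (1-jn J1 has f-setter on 4)
b3 stroke at J1  (J1 flow already set via bond 4)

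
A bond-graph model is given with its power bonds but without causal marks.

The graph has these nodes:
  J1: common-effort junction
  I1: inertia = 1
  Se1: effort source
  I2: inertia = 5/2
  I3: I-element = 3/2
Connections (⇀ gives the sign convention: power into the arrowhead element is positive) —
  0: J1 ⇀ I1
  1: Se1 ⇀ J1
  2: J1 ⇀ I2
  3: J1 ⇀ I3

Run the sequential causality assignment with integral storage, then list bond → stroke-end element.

bond 0 →I1
bond 1 →J1
bond 2 →I2
bond 3 →I3

bond 1 stroke at J1  (Se1 fixes effort; stroke away)
bond 0 stroke at I1  (common-e at J1 fixed by 1)
bond 2 stroke at I2  (J1: bond 1 brought effort, rest push out)
bond 3 stroke at I3  (J1: bond 1 brought effort, rest push out)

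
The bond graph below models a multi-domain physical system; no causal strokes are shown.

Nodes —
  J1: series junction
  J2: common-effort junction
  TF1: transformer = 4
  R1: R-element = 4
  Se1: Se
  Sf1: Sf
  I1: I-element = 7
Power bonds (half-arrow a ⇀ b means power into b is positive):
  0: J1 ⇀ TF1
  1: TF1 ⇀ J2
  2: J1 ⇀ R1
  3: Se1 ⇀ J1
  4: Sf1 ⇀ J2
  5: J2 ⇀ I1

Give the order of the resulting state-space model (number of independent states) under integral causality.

β3 stroke at J1  (Se1: effort source, stroke at far end)
β4 stroke at Sf1  (Sf1 (Sf) sets flow on bond)
β5 stroke at I1  (I1 outputs flow p/I1)
β1 stroke at J2  (only one effort-in slot at J2)
β0 stroke at TF1  (TF1 one-in-one-out from 1)
β2 stroke at J1  (1-jn J1 has f-setter on 0)

1  (I1 all integral)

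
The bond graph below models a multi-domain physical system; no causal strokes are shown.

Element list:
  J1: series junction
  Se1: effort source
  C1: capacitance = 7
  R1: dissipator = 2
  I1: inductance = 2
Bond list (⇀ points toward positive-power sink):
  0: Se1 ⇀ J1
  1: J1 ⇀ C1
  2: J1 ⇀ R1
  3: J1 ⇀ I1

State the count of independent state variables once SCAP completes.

#0 |J1  (Se1 (Se) sets effort on bond)
#1 |J1  (C1 outputs effort q/C1)
#3 |I1  (I1 outputs flow p/I1)
#2 |J1  (J1: bond 3 brought flow, rest push out)

2  (C1, I1 all integral)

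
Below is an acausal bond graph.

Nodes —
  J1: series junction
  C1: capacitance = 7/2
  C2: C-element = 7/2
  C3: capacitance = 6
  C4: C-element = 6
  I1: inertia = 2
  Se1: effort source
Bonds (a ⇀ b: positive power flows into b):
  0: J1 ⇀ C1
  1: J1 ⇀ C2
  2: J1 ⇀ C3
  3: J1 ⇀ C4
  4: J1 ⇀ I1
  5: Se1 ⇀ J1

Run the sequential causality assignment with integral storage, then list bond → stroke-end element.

β0 |J1
β1 |J1
β2 |J1
β3 |J1
β4 |I1
β5 |J1

bond 5 stroke→J1  (source Se1 imposes e)
bond 0 stroke→J1  (C1: C, integral causality)
bond 1 stroke→J1  (prefer integral on C2)
bond 2 stroke→J1  (prefer integral on C3)
bond 3 stroke→J1  (prefer integral on C4)
bond 4 stroke→I1  (only one flow-in slot at J1)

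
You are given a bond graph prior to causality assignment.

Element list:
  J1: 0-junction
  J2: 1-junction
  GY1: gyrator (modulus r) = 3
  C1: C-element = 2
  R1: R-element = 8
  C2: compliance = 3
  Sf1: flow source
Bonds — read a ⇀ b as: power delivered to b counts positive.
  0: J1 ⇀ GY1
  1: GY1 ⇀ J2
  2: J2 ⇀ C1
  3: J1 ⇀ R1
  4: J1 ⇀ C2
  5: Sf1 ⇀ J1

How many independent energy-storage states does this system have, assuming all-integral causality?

2  (C1, C2 all integral)

#5 →Sf1  (source Sf1 imposes f)
#2 →J2  (C1 integral (e out))
#1 →GY1  (J2 needs exactly one f-in)
#0 →GY1  (GY GY1: same side as bond 1)
#4 →J1  (C2: C, integral causality)
#3 →R1  (common-e at J1 fixed by 4)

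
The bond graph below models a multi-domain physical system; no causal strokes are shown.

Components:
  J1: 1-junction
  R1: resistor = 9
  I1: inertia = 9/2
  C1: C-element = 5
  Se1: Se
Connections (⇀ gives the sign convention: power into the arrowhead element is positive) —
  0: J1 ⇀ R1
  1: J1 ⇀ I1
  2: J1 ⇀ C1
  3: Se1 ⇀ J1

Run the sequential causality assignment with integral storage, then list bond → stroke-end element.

β3 →J1  (Se1 fixes effort; stroke away)
β1 →I1  (I1 outputs flow p/I1)
β0 →J1  (J1 flow already set via bond 1)
β2 →J1  (1-jn J1 has f-setter on 1)

β0 stroke→J1
β1 stroke→I1
β2 stroke→J1
β3 stroke→J1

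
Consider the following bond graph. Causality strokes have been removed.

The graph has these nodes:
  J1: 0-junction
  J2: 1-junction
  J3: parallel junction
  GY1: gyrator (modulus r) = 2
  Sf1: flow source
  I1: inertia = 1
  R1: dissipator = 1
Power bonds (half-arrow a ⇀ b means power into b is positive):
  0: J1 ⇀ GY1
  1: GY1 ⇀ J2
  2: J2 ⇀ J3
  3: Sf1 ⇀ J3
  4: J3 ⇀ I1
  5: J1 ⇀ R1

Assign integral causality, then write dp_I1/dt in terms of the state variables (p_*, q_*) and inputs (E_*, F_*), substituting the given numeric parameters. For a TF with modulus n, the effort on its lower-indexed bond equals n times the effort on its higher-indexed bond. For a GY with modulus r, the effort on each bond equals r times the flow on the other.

dp_I1/dt = 4*F_Sf1 - 4*p_I1

#3 →Sf1  (Sf1: flow source, stroke at near end)
#4 →I1  (prefer integral on I1)
#2 →J3  (only one effort-in slot at J3)
#1 →J2  (common-f at J2 fixed by 2)
#0 →J1  (GY1: gyrator matches bond 1)
#5 →R1  (common-e at J1 fixed by 0)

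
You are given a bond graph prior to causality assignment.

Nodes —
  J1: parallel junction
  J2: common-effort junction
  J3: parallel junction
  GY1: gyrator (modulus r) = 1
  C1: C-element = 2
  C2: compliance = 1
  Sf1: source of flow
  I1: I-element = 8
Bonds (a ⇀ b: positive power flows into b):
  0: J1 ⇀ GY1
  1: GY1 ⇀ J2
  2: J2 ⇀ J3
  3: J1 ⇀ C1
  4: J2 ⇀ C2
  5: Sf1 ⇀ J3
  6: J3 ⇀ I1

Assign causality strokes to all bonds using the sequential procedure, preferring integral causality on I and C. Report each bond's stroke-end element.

bond 0 stroke at GY1
bond 1 stroke at GY1
bond 2 stroke at J3
bond 3 stroke at J1
bond 4 stroke at J2
bond 5 stroke at Sf1
bond 6 stroke at I1

bond 5 stroke→Sf1  (Sf1 (Sf) sets flow on bond)
bond 3 stroke→J1  (C1: C, integral causality)
bond 0 stroke→GY1  (J1: bond 3 brought effort, rest push out)
bond 1 stroke→GY1  (through GY1, causality inverts; strokes same side of GY1)
bond 4 stroke→J2  (prefer integral on C2)
bond 2 stroke→J3  (0-jn J2 has e-setter on 4)
bond 6 stroke→I1  (common-e at J3 fixed by 2)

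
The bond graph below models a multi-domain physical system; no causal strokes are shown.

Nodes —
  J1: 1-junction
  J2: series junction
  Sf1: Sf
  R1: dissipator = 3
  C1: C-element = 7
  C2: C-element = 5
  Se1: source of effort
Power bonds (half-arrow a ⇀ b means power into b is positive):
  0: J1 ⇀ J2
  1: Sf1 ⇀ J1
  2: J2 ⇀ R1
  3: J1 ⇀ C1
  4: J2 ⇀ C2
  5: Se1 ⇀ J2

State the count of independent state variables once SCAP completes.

b1 →Sf1  (Sf1 fixes flow; stroke at Sf1)
b5 →J2  (Se1 (Se) sets effort on bond)
b0 →J1  (J1 flow already set via bond 1)
b3 →J1  (J1 flow already set via bond 1)
b2 →J2  (J2 flow already set via bond 0)
b4 →J2  (J2 flow already set via bond 0)

2  (C1, C2 all integral)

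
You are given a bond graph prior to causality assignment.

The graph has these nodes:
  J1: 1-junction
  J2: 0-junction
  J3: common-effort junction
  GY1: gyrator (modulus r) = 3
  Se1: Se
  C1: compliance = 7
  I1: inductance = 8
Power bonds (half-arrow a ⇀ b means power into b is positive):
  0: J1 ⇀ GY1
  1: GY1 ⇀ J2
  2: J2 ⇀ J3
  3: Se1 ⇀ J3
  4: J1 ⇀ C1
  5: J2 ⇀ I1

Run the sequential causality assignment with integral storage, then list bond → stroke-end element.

#3 →J3  (source Se1 imposes e)
#2 →J2  (common-e at J3 fixed by 3)
#1 →GY1  (J2: bond 2 brought effort, rest push out)
#5 →I1  (J2 effort already set via bond 2)
#0 →GY1  (GY1 both-in/both-out from 1)
#4 →J1  (common-f at J1 fixed by 0)

bond 0 →GY1
bond 1 →GY1
bond 2 →J2
bond 3 →J3
bond 4 →J1
bond 5 →I1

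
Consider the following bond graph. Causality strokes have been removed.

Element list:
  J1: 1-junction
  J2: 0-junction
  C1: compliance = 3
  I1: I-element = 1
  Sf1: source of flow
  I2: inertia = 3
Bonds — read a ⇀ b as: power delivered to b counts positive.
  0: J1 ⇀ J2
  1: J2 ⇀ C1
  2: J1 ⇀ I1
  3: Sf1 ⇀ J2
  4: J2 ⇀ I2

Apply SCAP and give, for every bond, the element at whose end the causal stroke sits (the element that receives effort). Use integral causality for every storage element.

bond 0 stroke at J1
bond 1 stroke at J2
bond 2 stroke at I1
bond 3 stroke at Sf1
bond 4 stroke at I2

b3 →Sf1  (source Sf1 imposes f)
b1 →J2  (C1: C, integral causality)
b0 →J1  (0-jn J2 has e-setter on 1)
b4 →I2  (common-e at J2 fixed by 1)
b2 →I1  (J1 needs exactly one f-in)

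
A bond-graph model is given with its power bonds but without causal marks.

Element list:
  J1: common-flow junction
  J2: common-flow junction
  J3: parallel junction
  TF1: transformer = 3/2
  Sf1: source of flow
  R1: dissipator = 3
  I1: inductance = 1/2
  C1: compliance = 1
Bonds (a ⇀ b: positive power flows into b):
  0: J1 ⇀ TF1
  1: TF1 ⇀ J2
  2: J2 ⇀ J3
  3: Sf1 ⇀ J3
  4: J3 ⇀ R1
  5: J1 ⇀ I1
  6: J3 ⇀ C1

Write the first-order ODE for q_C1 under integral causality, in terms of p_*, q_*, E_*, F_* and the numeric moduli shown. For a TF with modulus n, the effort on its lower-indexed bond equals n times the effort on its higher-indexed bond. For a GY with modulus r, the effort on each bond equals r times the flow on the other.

bond 3 stroke at Sf1  (Sf1 (Sf) sets flow on bond)
bond 5 stroke at I1  (I1 integral (f out))
bond 0 stroke at J1  (J1 flow already set via bond 5)
bond 1 stroke at TF1  (TF1: transformer flips bond 0)
bond 2 stroke at J2  (J2: bond 1 brought flow, rest push out)
bond 6 stroke at J3  (C1 outputs effort q/C1)
bond 4 stroke at R1  (common-e at J3 fixed by 6)

dq_C1/dt = F_Sf1 + 3*p_I1 - q_C1/3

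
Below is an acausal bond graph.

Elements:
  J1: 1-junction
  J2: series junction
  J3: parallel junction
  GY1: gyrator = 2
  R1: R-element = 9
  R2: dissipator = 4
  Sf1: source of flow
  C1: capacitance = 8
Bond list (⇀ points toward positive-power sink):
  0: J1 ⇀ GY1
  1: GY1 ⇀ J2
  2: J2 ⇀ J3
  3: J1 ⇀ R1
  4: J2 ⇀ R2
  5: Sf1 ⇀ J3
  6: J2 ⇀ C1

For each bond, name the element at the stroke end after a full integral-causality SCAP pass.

β5 →Sf1  (source Sf1 imposes f)
β2 →J3  (J3: last free bond brings effort in)
β1 →J2  (J2: bond 2 brought flow, rest push out)
β4 →J2  (J2: bond 2 brought flow, rest push out)
β6 →J2  (1-jn J2 has f-setter on 2)
β0 →J1  (GY GY1: same side as bond 1)
β3 →R1  (J1 needs exactly one f-in)

#0 stroke at J1
#1 stroke at J2
#2 stroke at J3
#3 stroke at R1
#4 stroke at J2
#5 stroke at Sf1
#6 stroke at J2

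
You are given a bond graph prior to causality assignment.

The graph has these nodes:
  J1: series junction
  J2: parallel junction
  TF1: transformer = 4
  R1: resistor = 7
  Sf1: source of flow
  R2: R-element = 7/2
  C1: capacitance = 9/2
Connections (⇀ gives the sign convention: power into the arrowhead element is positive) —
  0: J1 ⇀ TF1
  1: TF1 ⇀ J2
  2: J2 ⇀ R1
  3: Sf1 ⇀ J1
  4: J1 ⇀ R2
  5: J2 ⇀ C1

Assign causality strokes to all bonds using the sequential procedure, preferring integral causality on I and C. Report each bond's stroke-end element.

#3 stroke→Sf1  (Sf1 fixes flow; stroke at Sf1)
#0 stroke→J1  (common-f at J1 fixed by 3)
#4 stroke→J1  (common-f at J1 fixed by 3)
#1 stroke→TF1  (TF TF1: opposite of bond 0)
#5 stroke→J2  (prefer integral on C1)
#2 stroke→R1  (J2 effort already set via bond 5)

β0 stroke→J1
β1 stroke→TF1
β2 stroke→R1
β3 stroke→Sf1
β4 stroke→J1
β5 stroke→J2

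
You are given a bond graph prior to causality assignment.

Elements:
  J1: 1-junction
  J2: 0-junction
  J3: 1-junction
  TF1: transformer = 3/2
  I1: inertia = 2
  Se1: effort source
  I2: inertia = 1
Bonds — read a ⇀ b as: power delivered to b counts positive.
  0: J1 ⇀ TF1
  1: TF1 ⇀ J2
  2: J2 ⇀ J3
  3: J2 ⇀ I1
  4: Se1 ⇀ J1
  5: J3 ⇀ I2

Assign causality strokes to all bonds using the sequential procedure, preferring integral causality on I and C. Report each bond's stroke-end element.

#0 →TF1
#1 →J2
#2 →J3
#3 →I1
#4 →J1
#5 →I2

β4 stroke at J1  (Se1 fixes effort; stroke away)
β0 stroke at TF1  (closing 1-jn rule on J1)
β1 stroke at J2  (through TF1, causality passes straight; one stroke at TF1)
β2 stroke at J3  (J2: bond 1 brought effort, rest push out)
β3 stroke at I1  (common-e at J2 fixed by 1)
β5 stroke at I2  (only one flow-in slot at J3)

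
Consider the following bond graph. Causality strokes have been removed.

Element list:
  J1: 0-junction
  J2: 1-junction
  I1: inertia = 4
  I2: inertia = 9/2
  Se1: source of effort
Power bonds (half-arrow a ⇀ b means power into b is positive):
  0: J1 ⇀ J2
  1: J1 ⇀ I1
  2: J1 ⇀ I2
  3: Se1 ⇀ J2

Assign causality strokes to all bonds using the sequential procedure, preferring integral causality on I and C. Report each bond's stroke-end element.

#0 stroke at J1
#1 stroke at I1
#2 stroke at I2
#3 stroke at J2

bond 3 →J2  (Se1 fixes effort; stroke away)
bond 0 →J1  (J2: last free bond brings flow in)
bond 1 →I1  (common-e at J1 fixed by 0)
bond 2 →I2  (J1 effort already set via bond 0)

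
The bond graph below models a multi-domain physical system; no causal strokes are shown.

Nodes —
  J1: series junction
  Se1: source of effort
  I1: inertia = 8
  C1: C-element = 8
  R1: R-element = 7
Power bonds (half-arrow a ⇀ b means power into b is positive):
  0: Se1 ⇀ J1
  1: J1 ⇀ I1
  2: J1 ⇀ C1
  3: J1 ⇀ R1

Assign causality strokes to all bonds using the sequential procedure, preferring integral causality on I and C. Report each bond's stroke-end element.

β0 stroke→J1  (Se1 fixes effort; stroke away)
β1 stroke→I1  (I1: I, integral causality)
β2 stroke→J1  (1-jn J1 has f-setter on 1)
β3 stroke→J1  (J1: bond 1 brought flow, rest push out)

β0 stroke→J1
β1 stroke→I1
β2 stroke→J1
β3 stroke→J1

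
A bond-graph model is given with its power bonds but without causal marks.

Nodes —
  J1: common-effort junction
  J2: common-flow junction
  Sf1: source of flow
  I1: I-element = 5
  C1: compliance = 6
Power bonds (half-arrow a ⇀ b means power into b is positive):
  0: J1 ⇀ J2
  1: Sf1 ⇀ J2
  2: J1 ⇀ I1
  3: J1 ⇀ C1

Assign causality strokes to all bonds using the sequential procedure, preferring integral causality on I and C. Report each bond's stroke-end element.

b1 |Sf1  (Sf1 fixes flow; stroke at Sf1)
b0 |J2  (common-f at J2 fixed by 1)
b2 |I1  (I1 outputs flow p/I1)
b3 |J1  (closing 0-jn rule on J1)

#0 stroke→J2
#1 stroke→Sf1
#2 stroke→I1
#3 stroke→J1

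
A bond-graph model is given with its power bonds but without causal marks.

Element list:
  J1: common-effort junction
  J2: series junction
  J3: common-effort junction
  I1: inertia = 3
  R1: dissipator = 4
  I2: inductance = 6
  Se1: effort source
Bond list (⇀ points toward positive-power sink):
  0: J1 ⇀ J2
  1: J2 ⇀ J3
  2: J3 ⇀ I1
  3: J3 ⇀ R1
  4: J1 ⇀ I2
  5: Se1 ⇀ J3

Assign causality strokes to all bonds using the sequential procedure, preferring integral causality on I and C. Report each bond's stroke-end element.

b5 stroke at J3  (source Se1 imposes e)
b1 stroke at J2  (J3 effort already set via bond 5)
b2 stroke at I1  (J3 effort already set via bond 5)
b3 stroke at R1  (J3: bond 5 brought effort, rest push out)
b0 stroke at J1  (closing 1-jn rule on J2)
b4 stroke at I2  (J1: bond 0 brought effort, rest push out)

bond 0 →J1
bond 1 →J2
bond 2 →I1
bond 3 →R1
bond 4 →I2
bond 5 →J3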